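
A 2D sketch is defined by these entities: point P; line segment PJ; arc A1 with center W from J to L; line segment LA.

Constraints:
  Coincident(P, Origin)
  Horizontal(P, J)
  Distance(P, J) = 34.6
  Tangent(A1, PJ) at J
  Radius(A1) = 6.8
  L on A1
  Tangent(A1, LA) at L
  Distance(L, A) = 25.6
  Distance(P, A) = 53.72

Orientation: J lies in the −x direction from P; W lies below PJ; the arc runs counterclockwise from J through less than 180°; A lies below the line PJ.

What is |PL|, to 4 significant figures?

41.86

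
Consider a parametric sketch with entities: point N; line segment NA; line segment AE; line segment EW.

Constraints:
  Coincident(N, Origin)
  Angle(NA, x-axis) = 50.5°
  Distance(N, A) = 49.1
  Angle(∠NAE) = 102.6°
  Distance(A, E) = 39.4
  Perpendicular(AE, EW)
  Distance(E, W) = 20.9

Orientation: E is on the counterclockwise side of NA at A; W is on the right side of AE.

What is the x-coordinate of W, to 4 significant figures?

23.52

∠NAE = 102.6°, so AE runs at 50.5° + (180° − 102.6°) = 127.9° from the x-axis; with |AE| = 39.4, E = A + 39.4·(cos 127.9°, sin 127.9°) = (7.029, 68.98). AE ⟂ EW; with |EW| = 20.9 on the right of AE, W = E + 20.9·(0.7891, 0.6143) = (23.52, 81.82). So W.x = 23.52.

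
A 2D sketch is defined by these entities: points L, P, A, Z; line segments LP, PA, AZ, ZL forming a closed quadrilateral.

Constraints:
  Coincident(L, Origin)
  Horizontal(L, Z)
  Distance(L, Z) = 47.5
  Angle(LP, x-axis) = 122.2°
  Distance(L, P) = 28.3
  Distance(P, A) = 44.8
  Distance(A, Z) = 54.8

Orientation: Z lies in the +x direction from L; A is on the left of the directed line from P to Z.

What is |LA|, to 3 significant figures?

53.5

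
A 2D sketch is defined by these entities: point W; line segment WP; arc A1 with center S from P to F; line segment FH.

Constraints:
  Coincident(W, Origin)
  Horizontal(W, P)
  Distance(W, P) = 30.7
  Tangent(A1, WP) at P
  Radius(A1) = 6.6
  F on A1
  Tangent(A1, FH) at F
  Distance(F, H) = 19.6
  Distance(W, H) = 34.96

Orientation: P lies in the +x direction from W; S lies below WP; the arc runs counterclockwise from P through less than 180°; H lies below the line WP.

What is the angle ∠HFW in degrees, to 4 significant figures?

102.8°

Checks: W.y = 0.00, P.y = 0.00 ✓; |SF| = 6.600 ✓; ∠(SF, FH) = 90.00° ✓; |FH| = 19.60 ✓; |WH| = 34.96 ✓.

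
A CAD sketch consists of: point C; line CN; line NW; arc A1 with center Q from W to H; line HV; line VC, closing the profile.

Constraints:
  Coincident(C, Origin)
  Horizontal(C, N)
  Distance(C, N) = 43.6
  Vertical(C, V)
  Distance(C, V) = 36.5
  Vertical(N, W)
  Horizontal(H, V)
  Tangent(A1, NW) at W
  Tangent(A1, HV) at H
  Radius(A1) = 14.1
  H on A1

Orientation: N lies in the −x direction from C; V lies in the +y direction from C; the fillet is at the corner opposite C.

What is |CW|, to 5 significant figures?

49.018

C is at the origin; CN is horizontal with |CN| = 43.6 and N on the −x side, so N = (-43.600, 0.0000). CV is vertical with |CV| = 36.5 and V on the +y side, so V = (0.0000, 36.500). The virtual corner opposite C is at (-43.600, 36.500). A1 meets NW tangentially, so QW is at right angles to NW and tangency of A1 to HV means the radius QH is perpendicular to HV, with radius 14.1, so the center Q sits 14.1 in from both sides at Q = (-29.500, 22.400). That places the tangent points at W = (-43.600, 22.400) on NW and H = (-29.500, 36.500) on HV. Then |CW| = |W − C| = 49.018.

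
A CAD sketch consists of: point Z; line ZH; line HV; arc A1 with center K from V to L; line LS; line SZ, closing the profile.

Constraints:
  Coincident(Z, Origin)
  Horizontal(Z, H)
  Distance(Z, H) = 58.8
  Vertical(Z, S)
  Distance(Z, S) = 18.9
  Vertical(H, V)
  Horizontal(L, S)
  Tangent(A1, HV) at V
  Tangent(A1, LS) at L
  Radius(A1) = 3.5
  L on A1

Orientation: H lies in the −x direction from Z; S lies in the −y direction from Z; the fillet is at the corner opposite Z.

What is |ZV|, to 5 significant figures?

60.783

Z is at the origin; ZH is horizontal with |ZH| = 58.8 and H on the −x side, so H = (-58.800, 0.0000). ZS is vertical with |ZS| = 18.9 and S on the −y side, so S = (0.0000, -18.900). The virtual corner opposite Z is at (-58.800, -18.900). Since A1 is tangent to HV there, KV ⟂ HV and the tangent condition forces KL to be normal to LS, with radius 3.5, so the center K sits 3.5 in from both sides at K = (-55.300, -15.400). That places the tangent points at V = (-58.800, -15.400) on HV and L = (-55.300, -18.900) on LS. Then |ZV| = |V − Z| = 60.783.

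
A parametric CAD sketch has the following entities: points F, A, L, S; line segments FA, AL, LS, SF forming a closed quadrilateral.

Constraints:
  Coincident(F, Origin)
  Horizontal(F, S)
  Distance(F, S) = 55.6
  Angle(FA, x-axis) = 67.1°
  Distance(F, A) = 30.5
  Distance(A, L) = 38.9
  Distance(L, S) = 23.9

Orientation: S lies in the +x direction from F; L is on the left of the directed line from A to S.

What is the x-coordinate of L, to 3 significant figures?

50.5

Checks: |AL| = 38.90 ✓; |LS| = 23.90 ✓.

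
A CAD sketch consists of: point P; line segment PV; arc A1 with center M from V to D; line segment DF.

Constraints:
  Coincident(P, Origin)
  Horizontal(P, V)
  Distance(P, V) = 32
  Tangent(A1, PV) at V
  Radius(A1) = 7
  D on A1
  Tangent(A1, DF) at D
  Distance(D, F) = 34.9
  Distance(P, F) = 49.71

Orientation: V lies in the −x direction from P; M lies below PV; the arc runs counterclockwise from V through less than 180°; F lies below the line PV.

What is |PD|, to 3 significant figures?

39.7

Checks: |PV| = 32.00 ✓; |MD| = 7.000 ✓; ∠(MD, DF) = 90.00° ✓; |DF| = 34.90 ✓; |PF| = 49.71 ✓.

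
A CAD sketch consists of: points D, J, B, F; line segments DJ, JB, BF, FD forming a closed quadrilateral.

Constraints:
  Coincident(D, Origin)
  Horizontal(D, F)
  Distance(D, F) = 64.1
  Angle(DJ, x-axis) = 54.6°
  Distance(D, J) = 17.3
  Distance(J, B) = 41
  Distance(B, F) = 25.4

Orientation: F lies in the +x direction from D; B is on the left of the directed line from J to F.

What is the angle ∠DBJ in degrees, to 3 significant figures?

12.8°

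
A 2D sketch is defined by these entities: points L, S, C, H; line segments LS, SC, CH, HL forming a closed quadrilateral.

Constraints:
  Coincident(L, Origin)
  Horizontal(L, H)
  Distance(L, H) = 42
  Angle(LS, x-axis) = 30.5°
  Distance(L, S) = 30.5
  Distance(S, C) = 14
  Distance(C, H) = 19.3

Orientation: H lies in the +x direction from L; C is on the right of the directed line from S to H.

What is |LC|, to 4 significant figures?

22.88

L is at the origin; L and H share the same y with |LH| = 42.0 and H in +x, so H = (42.0, 0). LS runs at 30.5° with |LS| = 30.5, so S = (26.28, 15.48). C is determined by |SC| = 14.0 and |CH| = 19.3 together: it lies at the intersection of circle(S, 14.0) and circle(H, 19.3). With |SH| = 22.06, the foot of the radical line on SH is 7.032 from S and the perpendicular offset is √(14.0² − 7.032²) = 12.11. Taking the right-of-SH solution: C = (22.80, 1.920).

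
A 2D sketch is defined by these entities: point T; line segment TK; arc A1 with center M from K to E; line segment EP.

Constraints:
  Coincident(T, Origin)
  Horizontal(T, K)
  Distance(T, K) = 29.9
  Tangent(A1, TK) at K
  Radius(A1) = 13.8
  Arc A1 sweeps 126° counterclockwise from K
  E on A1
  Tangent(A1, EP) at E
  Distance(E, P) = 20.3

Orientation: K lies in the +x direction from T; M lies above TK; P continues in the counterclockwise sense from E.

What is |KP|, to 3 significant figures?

38.3

T is at the origin; T and K share the same y with |TK| = 29.9 and K on the +x side, so K = (29.9, 0.00). Since A1 is tangent to TK there, MK ⟂ TK, so M = K + (0, 13.8) = (29.9, 13.8). On A1, K sits at bearing -90° from M; a 126° counterclockwise sweep puts E at bearing 36°, so E = M + 13.8·(cos 36°, sin 36°) = (41.1, 21.9). The tangent condition forces ME to be normal to EP, so EP runs along (−sin 36°, cos 36°); with |EP| = 20.3, P = (29.1, 38.3). Then |KP| = |P − K| = 38.3.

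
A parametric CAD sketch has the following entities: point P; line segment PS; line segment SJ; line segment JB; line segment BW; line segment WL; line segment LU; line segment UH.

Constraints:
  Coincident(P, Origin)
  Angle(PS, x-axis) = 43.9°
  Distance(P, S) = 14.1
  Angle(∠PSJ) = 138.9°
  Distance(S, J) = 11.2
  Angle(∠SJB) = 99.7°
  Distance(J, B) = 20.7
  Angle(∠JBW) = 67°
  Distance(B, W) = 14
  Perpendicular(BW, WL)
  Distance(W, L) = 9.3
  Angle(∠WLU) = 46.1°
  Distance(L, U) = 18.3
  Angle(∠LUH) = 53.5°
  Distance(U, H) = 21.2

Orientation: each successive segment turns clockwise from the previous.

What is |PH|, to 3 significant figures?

13.1

P is at the origin; PS runs at 43.9° with length 14.1, so S = (10.2, 9.78). ∠PSJ = 138.9° gives SJ at 2.80° from the x-axis; with |SJ| = 11.2, J = (21.3, 10.3). ∠SJB = 99.7° gives JB at -77.5° from the x-axis; with |JB| = 20.7, B = (25.8, -9.89). ∠JBW = 67.0° gives BW at 170° from the x-axis; with |BW| = 14.0, W = (12.1, -7.33). BW is perpendicular to WL, so WL runs at 79.5°; with |WL| = 9.3, L = (13.8, 1.81). ∠WLU = 46.1° gives LU at -54.4° from the x-axis; with |LU| = 18.3, U = (24.4, -13.1). ∠LUH = 53.5° gives UH at 179° from the x-axis; with |UH| = 21.2, H = (3.21, -12.7). Then |PH| = |H − P| = 13.1.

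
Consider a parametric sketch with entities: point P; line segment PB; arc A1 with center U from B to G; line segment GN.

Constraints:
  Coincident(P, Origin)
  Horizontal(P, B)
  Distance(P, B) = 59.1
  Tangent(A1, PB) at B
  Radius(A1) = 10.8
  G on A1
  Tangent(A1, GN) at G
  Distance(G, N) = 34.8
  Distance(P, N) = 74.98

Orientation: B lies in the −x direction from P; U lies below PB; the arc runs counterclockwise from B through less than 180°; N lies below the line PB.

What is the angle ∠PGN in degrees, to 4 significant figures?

83.01°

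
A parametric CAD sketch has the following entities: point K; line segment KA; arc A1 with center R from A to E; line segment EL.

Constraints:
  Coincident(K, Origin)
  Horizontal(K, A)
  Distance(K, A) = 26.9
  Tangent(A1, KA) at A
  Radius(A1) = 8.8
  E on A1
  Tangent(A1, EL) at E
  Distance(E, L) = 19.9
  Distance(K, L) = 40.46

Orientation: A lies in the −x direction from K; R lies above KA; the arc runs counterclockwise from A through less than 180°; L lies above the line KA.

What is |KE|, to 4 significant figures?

22.41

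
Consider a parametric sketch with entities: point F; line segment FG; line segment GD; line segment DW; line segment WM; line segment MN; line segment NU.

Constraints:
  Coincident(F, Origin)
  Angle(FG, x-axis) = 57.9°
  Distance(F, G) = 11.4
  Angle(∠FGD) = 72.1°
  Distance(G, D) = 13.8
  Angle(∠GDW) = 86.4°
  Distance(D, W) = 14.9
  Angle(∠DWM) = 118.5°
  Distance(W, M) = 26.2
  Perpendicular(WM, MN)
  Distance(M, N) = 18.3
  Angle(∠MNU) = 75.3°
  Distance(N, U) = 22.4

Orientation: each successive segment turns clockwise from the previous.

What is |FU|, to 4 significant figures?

5.512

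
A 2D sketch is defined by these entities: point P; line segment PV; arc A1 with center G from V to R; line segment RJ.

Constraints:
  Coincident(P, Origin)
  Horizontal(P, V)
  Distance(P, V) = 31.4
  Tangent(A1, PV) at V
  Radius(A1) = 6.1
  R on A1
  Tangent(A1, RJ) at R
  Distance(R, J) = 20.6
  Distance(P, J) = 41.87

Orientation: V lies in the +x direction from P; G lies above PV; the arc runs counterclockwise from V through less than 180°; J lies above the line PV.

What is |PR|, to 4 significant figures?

38.07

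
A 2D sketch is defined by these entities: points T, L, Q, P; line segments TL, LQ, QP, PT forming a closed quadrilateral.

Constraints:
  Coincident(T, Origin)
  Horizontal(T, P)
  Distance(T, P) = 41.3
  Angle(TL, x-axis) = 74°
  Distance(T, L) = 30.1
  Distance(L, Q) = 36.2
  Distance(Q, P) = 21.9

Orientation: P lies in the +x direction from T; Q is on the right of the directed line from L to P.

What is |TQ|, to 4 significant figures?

20.74

T is at the origin; TP is horizontal with |TP| = 41.3 and P in +x, so P = (41.3, 0). TL runs at 74.0° with |TL| = 30.1, so L = (8.297, 28.93). Q is determined by |LQ| = 36.2 and |QP| = 21.9 together: it lies at the intersection of circle(L, 36.2) and circle(P, 21.9). With |LP| = 43.89, the foot of the radical line on LP is 31.41 from L and the perpendicular offset is √(36.2² − 31.41²) = 18.00. Taking the right-of-LP solution: Q = (20.05, -5.304).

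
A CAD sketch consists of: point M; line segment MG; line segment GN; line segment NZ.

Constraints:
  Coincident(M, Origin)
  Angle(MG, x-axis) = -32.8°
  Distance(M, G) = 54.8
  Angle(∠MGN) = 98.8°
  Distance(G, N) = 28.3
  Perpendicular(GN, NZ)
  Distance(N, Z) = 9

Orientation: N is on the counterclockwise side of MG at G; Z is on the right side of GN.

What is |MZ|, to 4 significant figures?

73.04

M is at the origin; MG runs at -32.8° with length 54.8, so G = 54.8·(cos -32.8°, sin -32.8°) = (46.06, -29.69). ∠MGN = 98.8°, so GN runs at -32.8° + (180° − 98.8°) = 48.40° from the x-axis; with |GN| = 28.3, N = G + 28.3·(cos 48.40°, sin 48.40°) = (64.85, -8.523). GN is perpendicular to NZ; with |NZ| = 9.0 on the right of GN, Z = N + 9.0·(0.7478, -0.6639) = (71.58, -14.50). Then |MZ| = |Z − M| = 73.04.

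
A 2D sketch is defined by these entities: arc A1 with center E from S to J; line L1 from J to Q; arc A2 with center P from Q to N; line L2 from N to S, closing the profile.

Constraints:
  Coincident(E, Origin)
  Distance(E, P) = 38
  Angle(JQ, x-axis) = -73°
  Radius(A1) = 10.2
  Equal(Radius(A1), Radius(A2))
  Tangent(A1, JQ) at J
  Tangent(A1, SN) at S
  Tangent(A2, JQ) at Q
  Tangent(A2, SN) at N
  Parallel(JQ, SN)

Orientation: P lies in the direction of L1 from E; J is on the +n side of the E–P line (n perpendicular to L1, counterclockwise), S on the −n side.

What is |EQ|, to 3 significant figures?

39.3

Tangency of A1 to both parallel lines with radius 10.2 puts J and S at E ± 10.2·n: J = (9.75, 2.98), S = (-9.75, -2.98). Equal radii place Q and N the same way about P: Q = P + 10.2·n = (20.9, -33.4), N = P − 10.2·n = (1.36, -39.3). Then |EQ| = |Q − E| = 39.3.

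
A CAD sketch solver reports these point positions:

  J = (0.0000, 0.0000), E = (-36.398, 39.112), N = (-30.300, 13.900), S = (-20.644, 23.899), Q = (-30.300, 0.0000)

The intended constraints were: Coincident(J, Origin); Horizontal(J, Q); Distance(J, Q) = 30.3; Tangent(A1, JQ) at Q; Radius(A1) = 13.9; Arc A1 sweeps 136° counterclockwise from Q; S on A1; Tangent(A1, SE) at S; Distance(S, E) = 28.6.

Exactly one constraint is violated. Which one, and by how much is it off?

Distance(S, E) = 28.6 — off by 6.70.

J = (0.00, 0.00) ✓; J.y = 0.00, Q.y = 0.00 ✓; |JQ| = 30.30 ✓; ∠(NQ, QJ) = 90.00° ✓; |NQ| = 13.90 ✓; bearing(N→S) − bearing(N→Q) = 136.0° ✓; |NS| = 13.90 ✓; ∠(NS, SE) = 90.00° ✓; |SE| = 21.90 ✗.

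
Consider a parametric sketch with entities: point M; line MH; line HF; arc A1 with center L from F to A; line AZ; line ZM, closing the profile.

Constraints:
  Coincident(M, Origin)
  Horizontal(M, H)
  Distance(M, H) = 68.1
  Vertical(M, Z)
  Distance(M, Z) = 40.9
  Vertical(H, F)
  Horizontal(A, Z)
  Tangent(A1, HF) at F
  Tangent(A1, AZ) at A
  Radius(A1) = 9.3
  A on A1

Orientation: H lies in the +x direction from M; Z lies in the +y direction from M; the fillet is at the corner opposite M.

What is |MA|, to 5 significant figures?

71.626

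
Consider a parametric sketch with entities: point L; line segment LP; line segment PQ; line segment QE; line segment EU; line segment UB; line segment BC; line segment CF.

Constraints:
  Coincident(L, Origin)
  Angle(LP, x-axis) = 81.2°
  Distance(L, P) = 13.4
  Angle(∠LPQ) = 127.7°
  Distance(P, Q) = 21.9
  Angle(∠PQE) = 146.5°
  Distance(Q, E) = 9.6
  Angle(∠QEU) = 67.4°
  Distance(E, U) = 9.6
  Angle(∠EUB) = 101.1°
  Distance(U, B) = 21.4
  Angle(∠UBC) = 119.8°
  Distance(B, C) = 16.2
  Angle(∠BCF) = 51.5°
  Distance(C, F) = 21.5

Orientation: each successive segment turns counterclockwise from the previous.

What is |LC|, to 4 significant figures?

36.25

L is at the origin; LP runs at 81.2° with length 13.4, so P = (2.050, 13.24). ∠LPQ = 127.7° gives PQ at 133.5° from the x-axis; with |PQ| = 21.9, Q = (-13.02, 29.13). ∠PQE = 146.5° gives QE at 167.0° from the x-axis; with |QE| = 9.6, E = (-22.38, 31.29). ∠QEU = 67.4° gives EU at -80.40° from the x-axis; with |EU| = 9.6, U = (-20.78, 21.82). ∠EUB = 101.1° gives UB at -1.500° from the x-axis; with |UB| = 21.4, B = (0.6147, 21.26). ∠UBC = 119.8° gives BC at 58.70° from the x-axis; with |BC| = 16.2, C = (9.031, 35.10). Then |LC| = |C − L| = 36.25.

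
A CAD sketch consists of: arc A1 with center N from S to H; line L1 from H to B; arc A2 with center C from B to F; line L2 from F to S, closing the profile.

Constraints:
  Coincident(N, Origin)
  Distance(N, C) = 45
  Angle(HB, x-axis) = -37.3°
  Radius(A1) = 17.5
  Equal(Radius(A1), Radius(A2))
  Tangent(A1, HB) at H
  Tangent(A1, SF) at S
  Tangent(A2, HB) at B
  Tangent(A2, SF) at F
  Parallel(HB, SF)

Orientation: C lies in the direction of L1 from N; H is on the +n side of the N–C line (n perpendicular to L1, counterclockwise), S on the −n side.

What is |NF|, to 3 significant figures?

48.3

The slot axis is L1's direction at -37.3°, so u = (cos -37.3°, sin -37.3°) = (0.795, -0.606) and n = (−sin -37.3°, cos -37.3°) = (0.606, 0.795). N is at the origin and C lies 45.0 along u from N, so C = 45.0·u = (35.8, -27.3). Tangency of A1 to both parallel lines with radius 17.5 puts H and S at N ± 17.5·n: H = (10.6, 13.9), S = (-10.6, -13.9). Equal radii place B and F the same way about C: B = C + 17.5·n = (46.4, -13.3), F = C − 17.5·n = (25.2, -41.2). Then |NF| = |F − N| = 48.3.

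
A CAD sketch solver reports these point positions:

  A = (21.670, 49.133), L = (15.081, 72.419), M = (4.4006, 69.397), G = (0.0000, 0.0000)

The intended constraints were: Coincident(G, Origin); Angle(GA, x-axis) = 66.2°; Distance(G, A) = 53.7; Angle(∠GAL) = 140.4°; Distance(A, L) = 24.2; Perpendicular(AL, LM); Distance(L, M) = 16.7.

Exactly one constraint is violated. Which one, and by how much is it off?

Distance(L, M) = 16.7 — off by 5.60.

G = (0.00, 0.00) ✓; GA at 66.20° ✓; |GA| = 53.70 ✓; ∠GAL = 140.4° ✓; |AL| = 24.20 ✓; ∠(AL, LM) = 90.00° ✓; |LM| = 11.10 ✗.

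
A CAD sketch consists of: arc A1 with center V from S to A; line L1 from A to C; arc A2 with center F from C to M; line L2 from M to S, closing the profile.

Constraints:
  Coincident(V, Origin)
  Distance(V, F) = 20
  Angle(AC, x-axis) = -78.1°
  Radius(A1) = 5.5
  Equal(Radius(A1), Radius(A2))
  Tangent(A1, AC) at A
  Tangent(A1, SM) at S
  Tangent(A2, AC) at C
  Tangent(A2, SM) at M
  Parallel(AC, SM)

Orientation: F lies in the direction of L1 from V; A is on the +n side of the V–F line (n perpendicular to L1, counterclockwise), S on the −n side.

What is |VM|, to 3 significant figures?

20.7

Tangency of A1 to both parallel lines with radius 5.5 puts A and S at V ± 5.5·n: A = (5.38, 1.13), S = (-5.38, -1.13). Equal radii place C and M the same way about F: C = F + 5.5·n = (9.51, -18.4), M = F − 5.5·n = (-1.26, -20.7). Then |VM| = |M − V| = 20.7.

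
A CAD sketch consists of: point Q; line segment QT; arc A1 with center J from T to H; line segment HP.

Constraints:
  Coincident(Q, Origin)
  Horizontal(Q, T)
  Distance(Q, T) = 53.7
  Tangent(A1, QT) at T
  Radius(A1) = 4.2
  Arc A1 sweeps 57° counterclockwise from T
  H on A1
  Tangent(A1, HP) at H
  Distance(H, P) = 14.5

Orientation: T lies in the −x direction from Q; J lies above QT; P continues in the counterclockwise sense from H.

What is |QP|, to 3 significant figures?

44.6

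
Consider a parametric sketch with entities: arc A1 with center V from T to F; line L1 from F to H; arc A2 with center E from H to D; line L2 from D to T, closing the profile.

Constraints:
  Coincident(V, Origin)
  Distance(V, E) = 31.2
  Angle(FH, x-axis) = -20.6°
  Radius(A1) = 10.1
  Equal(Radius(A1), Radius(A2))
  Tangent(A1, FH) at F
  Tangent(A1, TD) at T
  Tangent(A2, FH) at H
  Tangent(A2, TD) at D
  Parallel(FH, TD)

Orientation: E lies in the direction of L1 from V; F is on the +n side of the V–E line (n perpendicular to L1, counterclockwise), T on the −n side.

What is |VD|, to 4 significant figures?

32.79

The slot axis is L1's direction at -20.6°, so u = (cos -20.6°, sin -20.6°) = (0.9361, -0.3518) and n = (−sin -20.6°, cos -20.6°) = (0.3518, 0.9361). V is at the origin and E lies 31.2 along u from V, so E = 31.2·u = (29.21, -10.98). Tangency of A1 to both parallel lines with radius 10.1 puts F and T at V ± 10.1·n: F = (3.554, 9.454), T = (-3.554, -9.454). Equal radii place H and D the same way about E: H = E + 10.1·n = (32.76, -1.523), D = E − 10.1·n = (25.65, -20.43). Then |VD| = |D − V| = 32.79.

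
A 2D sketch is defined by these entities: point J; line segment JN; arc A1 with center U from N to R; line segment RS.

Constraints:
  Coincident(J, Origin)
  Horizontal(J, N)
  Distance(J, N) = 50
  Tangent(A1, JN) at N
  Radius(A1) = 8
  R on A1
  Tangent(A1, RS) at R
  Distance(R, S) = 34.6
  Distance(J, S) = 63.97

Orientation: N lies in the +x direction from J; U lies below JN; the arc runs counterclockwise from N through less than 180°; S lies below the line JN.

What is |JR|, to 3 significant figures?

43.1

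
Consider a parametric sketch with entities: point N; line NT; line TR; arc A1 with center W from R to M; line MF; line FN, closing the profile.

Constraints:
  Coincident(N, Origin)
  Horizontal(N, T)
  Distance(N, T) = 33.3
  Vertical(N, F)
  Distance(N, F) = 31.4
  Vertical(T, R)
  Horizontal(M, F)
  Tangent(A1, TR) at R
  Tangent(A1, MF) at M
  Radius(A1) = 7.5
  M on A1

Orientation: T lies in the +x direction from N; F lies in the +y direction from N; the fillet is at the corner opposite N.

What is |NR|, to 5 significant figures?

40.989

N is at the origin; N and T share the same y with |NT| = 33.3 and T on the +x side, so T = (33.300, 0.0000). N and F share the same x with |NF| = 31.4 and F on the +y side, so F = (0.0000, 31.400). The virtual corner opposite N is at (33.300, 31.400). A1 meets TR tangentially, so WR is at right angles to TR and tangency of A1 to MF means the radius WM is perpendicular to MF, with radius 7.5, so the center W sits 7.5 in from both sides at W = (25.800, 23.900). That places the tangent points at R = (33.300, 23.900) on TR and M = (25.800, 31.400) on MF. Then |NR| = |R − N| = 40.989.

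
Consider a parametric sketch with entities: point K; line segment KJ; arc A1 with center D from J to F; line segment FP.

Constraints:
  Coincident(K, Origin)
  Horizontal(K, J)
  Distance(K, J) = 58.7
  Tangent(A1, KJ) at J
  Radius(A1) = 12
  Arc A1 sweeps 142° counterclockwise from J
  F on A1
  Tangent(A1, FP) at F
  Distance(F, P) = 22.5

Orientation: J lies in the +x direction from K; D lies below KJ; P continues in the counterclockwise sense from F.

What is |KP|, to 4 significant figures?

77.55

K is at the origin; K and J share the same y with |KJ| = 58.7 and J on the +x side, so J = (58.70, 0.000). Tangency of A1 to KJ means the radius DJ is perpendicular to KJ, so D = J + (0, -12) = (58.70, -12.00). On A1, J sits at bearing 90° from D; a 142° counterclockwise sweep puts F at bearing 232°, so F = D + 12.0·(cos 232°, sin 232°) = (51.31, -21.46). A1 meets FP tangentially, so DF is at right angles to FP, so FP runs along (−sin 232°, cos 232°); with |FP| = 22.5, P = (69.04, -35.31). Then |KP| = |P − K| = 77.55.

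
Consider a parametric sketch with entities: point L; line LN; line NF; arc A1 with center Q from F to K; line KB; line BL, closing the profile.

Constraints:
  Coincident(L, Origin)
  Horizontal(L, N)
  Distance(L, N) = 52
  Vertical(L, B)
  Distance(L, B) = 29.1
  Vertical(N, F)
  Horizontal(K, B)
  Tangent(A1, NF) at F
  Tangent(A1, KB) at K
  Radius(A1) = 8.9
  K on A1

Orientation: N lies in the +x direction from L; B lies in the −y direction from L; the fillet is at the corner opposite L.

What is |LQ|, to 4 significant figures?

47.60

L and B share the same x with |LB| = 29.1 and B on the −y side, so B = (0.000, -29.10). The virtual corner opposite L is at (52.00, -29.10). A1 meets NF tangentially, so QF is at right angles to NF and A1 meets KB tangentially, so QK is at right angles to KB, with radius 8.9, so the center Q sits 8.9 in from both sides at Q = (43.10, -20.20). Then |LQ| = |Q − L| = 47.60.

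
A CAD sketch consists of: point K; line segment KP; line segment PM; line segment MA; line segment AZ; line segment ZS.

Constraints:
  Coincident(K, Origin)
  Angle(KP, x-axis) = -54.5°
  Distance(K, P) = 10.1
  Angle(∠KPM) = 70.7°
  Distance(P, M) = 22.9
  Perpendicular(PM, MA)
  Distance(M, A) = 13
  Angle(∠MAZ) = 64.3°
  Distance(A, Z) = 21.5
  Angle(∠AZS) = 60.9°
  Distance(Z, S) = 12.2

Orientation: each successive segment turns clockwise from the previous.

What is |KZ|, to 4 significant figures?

5.859

K is at the origin; KP runs at -54.5° with length 10.1, so P = (5.865, -8.223). ∠KPM = 70.7° gives PM at -163.8° from the x-axis; with |PM| = 22.9, M = (-16.13, -14.61). PM is perpendicular to MA, so MA runs at 106.2°; with |MA| = 13.0, A = (-19.75, -2.128). ∠MAZ = 64.3° gives AZ at -9.500° from the x-axis; with |AZ| = 21.5, Z = (1.453, -5.676). Then |KZ| = |Z − K| = 5.859.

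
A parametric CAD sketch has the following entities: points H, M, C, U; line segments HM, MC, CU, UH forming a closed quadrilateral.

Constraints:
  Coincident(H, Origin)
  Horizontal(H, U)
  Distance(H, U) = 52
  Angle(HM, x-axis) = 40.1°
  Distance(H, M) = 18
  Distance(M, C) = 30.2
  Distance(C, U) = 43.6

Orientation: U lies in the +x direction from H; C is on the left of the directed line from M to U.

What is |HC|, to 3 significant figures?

47.6

Checks: H = (0.00, 0.00) ✓; |MC| = 30.20 ✓; |CU| = 43.60 ✓.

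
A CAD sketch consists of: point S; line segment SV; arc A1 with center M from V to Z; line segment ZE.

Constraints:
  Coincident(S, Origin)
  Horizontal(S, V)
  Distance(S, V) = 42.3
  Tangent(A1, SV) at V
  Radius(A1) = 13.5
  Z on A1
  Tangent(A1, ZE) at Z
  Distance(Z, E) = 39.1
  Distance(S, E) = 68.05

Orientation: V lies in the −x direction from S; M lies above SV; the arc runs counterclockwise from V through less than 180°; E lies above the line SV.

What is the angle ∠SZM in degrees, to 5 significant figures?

133.18°

S is at the origin; SV is horizontal with |SV| = 42.3 and V on the −x side, so V = (-42.300, 0.0000). A1 meets SV tangentially, so MV is at right angles to SV, so M = V + (0, 13.5) = (-42.300, 13.500). Since MZ ⟂ ZE (tangency), |ME| = √(13.5² + 39.1²) = 41.365 regardless of where Z sits on A1. So E lies on both circle(S, 68.05) and circle(M, 41.365); the above-SV intersection is E = (-40.322, 54.818). Z is the foot of the tangent from E: Z = (-29.343, 17.291).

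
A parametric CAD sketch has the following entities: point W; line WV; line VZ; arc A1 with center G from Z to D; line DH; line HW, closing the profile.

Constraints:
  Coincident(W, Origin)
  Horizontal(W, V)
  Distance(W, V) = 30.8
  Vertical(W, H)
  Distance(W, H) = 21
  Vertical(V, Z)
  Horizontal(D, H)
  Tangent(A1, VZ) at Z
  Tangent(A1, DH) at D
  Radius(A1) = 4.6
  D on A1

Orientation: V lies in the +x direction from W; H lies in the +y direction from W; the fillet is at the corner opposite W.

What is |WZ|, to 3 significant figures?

34.9

W is at the origin; W and V share the same y with |WV| = 30.8 and V on the +x side, so V = (30.8, 0.00). W and H share the same x with |WH| = 21.0 and H on the +y side, so H = (0.00, 21.0). The virtual corner opposite W is at (30.8, 21.0). Since A1 is tangent to VZ there, GZ ⟂ VZ and the tangent condition forces GD to be normal to DH, with radius 4.6, so the center G sits 4.6 in from both sides at G = (26.2, 16.4). That places the tangent points at Z = (30.8, 16.4) on VZ and D = (26.2, 21.0) on DH. Then |WZ| = |Z − W| = 34.9.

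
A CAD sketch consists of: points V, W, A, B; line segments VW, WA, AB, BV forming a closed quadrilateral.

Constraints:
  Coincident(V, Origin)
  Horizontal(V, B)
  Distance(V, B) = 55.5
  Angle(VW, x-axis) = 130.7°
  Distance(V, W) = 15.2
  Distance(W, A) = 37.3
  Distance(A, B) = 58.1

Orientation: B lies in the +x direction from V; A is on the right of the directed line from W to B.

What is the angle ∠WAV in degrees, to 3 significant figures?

13.5°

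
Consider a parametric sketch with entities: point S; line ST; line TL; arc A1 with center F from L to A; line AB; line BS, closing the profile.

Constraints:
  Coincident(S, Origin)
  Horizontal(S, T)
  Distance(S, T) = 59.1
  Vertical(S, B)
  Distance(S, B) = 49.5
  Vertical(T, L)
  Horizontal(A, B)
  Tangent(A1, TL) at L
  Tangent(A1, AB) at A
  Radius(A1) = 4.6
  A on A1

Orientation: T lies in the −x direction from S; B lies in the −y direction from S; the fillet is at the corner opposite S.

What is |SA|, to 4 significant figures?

73.62

S is at the origin; ST is horizontal with |ST| = 59.1 and T on the −x side, so T = (-59.10, 0.000). S and B share the same x with |SB| = 49.5 and B on the −y side, so B = (0.000, -49.50). The virtual corner opposite S is at (-59.10, -49.50). Since A1 is tangent to TL there, FL ⟂ TL and since A1 is tangent to AB there, FA ⟂ AB, with radius 4.6, so the center F sits 4.6 in from both sides at F = (-54.50, -44.90). That places the tangent points at L = (-59.10, -44.90) on TL and A = (-54.50, -49.50) on AB. Then |SA| = |A − S| = 73.62.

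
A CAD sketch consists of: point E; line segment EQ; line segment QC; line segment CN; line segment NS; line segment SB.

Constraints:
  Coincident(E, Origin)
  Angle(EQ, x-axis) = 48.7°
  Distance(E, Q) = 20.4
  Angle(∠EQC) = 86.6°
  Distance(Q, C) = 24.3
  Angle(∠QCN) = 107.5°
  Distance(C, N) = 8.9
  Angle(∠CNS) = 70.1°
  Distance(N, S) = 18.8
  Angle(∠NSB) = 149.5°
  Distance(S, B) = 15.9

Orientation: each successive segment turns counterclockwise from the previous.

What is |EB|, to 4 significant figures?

22.23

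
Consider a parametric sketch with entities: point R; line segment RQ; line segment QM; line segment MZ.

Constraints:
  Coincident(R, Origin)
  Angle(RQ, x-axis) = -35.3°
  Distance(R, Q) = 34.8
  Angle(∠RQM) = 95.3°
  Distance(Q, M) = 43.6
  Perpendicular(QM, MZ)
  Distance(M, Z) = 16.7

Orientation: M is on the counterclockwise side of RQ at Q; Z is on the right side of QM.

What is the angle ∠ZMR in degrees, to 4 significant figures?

126.5°

R is at the origin; RQ runs at -35.3° with length 34.8, so Q = 34.8·(cos -35.3°, sin -35.3°) = (28.40, -20.11). ∠RQM = 95.3°, so QM runs at -35.3° + (180° − 95.3°) = 49.40° from the x-axis; with |QM| = 43.6, M = Q + 43.6·(cos 49.40°, sin 49.40°) = (56.78, 12.99). QM ⟂ MZ; with |MZ| = 16.7 on the right of QM, Z = M + 16.7·(0.7593, -0.6508) = (69.46, 2.127). Then cos ∠ZMR = MZ·MR / (|MZ||MR|), giving 126.5°.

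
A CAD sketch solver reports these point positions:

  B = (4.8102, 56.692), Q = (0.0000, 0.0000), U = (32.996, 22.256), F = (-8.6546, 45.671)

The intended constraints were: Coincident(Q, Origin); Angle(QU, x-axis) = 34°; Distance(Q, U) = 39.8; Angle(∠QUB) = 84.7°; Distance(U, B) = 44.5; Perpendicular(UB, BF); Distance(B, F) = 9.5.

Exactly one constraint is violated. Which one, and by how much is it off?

Distance(B, F) = 9.5 — off by 7.90.

Q = (0.00, 0.00) ✓; QU at 34.00° ✓; |QU| = 39.80 ✓; ∠QUB = 84.70° ✓; |UB| = 44.50 ✓; ∠(UB, BF) = 90.00° ✓; |BF| = 17.40 ✗.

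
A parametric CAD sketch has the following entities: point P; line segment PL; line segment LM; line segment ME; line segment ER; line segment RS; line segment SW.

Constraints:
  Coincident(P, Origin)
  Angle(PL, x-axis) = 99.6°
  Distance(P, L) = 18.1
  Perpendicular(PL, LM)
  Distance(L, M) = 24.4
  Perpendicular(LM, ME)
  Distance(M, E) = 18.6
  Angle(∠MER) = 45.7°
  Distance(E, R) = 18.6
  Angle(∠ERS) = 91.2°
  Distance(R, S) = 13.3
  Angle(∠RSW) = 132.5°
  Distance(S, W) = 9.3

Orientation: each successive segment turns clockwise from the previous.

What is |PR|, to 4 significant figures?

16.70

P is at the origin; PL runs at 99.6° with length 18.1, so L = (-3.019, 17.85). PL is perpendicular to LM, so LM runs at 9.600°; with |LM| = 24.4, M = (21.04, 21.92). LM is perpendicular to ME, so ME runs at -80.40°; with |ME| = 18.6, E = (24.14, 3.576). ∠MER = 45.7° gives ER at 145.3° from the x-axis; with |ER| = 18.6, R = (8.850, 14.16). Then |PR| = |R − P| = 16.70.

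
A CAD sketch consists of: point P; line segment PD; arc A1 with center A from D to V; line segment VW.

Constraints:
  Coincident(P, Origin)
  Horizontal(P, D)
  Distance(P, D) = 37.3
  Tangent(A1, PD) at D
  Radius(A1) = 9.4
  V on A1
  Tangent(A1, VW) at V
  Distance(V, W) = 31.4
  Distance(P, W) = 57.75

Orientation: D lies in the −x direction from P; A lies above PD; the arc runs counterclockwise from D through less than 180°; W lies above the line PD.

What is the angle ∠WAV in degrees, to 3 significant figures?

73.3°

Checks: |AV| = 9.400 ✓; ∠(AV, VW) = 90.00° ✓; |VW| = 31.40 ✓; |PW| = 57.75 ✓.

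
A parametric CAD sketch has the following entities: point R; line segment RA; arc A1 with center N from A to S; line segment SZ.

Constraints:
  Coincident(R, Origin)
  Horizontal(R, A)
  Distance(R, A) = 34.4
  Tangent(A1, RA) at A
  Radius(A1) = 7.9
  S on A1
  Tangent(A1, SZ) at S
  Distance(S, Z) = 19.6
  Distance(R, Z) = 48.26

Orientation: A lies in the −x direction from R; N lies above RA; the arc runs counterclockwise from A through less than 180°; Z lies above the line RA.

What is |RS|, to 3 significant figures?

30.5

R is at the origin; R and A share the same y with |RA| = 34.4 and A on the −x side, so A = (-34.4, 0.00). The tangent condition forces NA to be normal to RA, so N = A + (0, 7.9) = (-34.4, 7.90). Since NS ⟂ SZ (tangency), |NZ| = √(7.9² + 19.6²) = 21.1 regardless of where S sits on A1. So Z lies on both circle(R, 48.26) and circle(N, 21.1); the above-RA intersection is Z = (-38.9, 28.5). S is the foot of the tangent from Z: S = (-27.9, 12.4).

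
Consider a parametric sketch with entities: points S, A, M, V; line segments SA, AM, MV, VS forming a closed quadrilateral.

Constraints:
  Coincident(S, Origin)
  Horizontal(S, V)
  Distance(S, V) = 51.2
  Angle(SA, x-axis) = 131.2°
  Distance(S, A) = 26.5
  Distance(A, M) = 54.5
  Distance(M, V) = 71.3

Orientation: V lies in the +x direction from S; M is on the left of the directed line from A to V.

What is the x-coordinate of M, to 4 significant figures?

16.71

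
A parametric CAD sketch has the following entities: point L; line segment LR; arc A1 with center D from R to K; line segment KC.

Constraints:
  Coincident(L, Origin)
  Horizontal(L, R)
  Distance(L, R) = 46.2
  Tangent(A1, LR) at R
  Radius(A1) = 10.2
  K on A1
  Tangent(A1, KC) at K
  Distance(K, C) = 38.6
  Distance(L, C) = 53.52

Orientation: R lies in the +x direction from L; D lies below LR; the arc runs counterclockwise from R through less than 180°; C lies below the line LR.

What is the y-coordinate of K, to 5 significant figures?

-7.9931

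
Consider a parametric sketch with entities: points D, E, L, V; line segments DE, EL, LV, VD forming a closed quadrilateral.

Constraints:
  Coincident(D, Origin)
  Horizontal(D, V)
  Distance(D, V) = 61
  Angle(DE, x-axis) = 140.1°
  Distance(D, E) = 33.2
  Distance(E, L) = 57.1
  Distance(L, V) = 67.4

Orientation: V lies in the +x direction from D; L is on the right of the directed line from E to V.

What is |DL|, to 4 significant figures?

29.59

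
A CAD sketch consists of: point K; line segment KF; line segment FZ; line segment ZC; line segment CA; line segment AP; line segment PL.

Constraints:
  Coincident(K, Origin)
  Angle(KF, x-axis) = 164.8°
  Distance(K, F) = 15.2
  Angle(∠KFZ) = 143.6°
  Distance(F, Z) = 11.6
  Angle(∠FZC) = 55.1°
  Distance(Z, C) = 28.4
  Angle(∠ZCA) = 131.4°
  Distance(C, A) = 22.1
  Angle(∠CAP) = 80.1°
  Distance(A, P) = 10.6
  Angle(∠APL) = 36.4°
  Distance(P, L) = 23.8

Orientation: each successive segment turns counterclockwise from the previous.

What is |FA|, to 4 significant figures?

37.06

∠FZC = 55.1° gives ZC at -33.90° from the x-axis; with |ZC| = 28.4, C = (-1.911, -16.05). ∠ZCA = 131.4° gives CA at 14.70° from the x-axis; with |CA| = 22.1, A = (19.47, -10.44). Then |FA| = |A − F| = 37.06.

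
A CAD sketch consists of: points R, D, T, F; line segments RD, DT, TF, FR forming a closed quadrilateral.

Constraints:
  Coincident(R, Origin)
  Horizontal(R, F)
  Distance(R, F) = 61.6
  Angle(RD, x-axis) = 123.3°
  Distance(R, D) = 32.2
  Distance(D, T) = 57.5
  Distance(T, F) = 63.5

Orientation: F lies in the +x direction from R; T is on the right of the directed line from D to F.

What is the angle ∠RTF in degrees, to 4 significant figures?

73.73°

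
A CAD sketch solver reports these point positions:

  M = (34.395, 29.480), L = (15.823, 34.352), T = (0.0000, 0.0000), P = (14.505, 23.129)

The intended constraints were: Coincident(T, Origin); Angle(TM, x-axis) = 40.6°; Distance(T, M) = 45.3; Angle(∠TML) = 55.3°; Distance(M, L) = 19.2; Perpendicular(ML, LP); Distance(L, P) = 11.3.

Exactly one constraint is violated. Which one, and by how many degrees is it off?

Perpendicular(ML, LP) — off by 8.00°.

T = (0.00, 0.00) ✓; TM at 40.60° ✓; |TM| = 45.30 ✓; ∠TML = 55.30° ✓; |ML| = 19.20 ✓; ∠(ML, LP) = 98.00° ✗; |LP| = 11.30 ✓.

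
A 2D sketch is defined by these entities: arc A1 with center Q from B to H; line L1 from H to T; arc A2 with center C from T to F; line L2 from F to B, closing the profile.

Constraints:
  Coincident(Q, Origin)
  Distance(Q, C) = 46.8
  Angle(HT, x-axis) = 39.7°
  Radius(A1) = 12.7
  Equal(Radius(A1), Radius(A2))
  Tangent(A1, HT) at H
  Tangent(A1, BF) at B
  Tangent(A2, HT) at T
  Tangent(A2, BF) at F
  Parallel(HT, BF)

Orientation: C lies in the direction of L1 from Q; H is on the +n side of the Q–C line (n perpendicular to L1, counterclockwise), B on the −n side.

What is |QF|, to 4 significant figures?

48.49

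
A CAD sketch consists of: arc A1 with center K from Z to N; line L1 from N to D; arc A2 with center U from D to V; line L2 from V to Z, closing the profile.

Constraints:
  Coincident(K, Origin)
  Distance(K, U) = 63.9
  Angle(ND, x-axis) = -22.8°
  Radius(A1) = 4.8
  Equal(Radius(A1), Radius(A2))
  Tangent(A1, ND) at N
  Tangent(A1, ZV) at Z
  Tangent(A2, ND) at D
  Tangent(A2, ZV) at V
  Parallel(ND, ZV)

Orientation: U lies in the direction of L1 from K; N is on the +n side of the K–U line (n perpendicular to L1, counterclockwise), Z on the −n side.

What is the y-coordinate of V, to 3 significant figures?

-29.2

The slot axis is L1's direction at -22.8°, so u = (cos -22.8°, sin -22.8°) = (0.922, -0.388) and n = (−sin -22.8°, cos -22.8°) = (0.388, 0.922). K is at the origin and U lies 63.9 along u from K, so U = 63.9·u = (58.9, -24.8). Tangency of A1 to both parallel lines with radius 4.8 puts N and Z at K ± 4.8·n: N = (1.86, 4.42), Z = (-1.86, -4.42). Equal radii place D and V the same way about U: D = U + 4.8·n = (60.8, -20.3), V = U − 4.8·n = (57.0, -29.2). So V.y = -29.2.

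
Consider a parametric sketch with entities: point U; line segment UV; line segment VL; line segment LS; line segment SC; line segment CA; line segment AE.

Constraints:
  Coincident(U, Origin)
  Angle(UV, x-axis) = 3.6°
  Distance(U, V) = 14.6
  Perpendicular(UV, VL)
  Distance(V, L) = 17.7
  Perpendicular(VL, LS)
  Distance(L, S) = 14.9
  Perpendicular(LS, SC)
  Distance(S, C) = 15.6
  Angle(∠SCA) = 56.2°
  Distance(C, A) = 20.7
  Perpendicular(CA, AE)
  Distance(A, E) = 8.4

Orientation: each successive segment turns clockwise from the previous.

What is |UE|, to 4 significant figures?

23.95

U is at the origin; UV runs at 3.6° with length 14.6, so V = (14.57, 0.9167). The perpendicularity gives VL at right angles to UV, so VL runs at -86.40°; with |VL| = 17.7, L = (15.68, -16.75). VL ⟂ LS, so LS runs at -176.4°; with |LS| = 14.9, S = (0.8120, -17.68). The perpendicularity gives SC at right angles to LS, so SC runs at 93.60°; with |SC| = 15.6, C = (-0.1675, -2.115). ∠SCA = 56.2° gives CA at -30.20° from the x-axis; with |CA| = 20.7, A = (17.72, -12.53). CA is perpendicular to AE, so AE runs at -120.2°; with |AE| = 8.4, E = (13.50, -19.79). Then |UE| = |E − U| = 23.95.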